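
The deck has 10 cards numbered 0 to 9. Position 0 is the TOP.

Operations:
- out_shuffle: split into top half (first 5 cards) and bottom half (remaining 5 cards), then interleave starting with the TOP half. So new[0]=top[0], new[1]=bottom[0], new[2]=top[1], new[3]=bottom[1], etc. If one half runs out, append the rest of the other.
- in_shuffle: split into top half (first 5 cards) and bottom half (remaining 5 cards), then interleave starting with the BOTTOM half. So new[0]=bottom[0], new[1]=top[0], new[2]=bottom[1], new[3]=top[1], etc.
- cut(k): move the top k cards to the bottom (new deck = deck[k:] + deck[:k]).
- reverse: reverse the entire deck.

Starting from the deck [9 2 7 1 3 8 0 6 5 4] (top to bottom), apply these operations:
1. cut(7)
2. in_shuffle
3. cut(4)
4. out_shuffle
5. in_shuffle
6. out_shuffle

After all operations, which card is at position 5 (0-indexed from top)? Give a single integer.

Answer: 7

Derivation:
After op 1 (cut(7)): [6 5 4 9 2 7 1 3 8 0]
After op 2 (in_shuffle): [7 6 1 5 3 4 8 9 0 2]
After op 3 (cut(4)): [3 4 8 9 0 2 7 6 1 5]
After op 4 (out_shuffle): [3 2 4 7 8 6 9 1 0 5]
After op 5 (in_shuffle): [6 3 9 2 1 4 0 7 5 8]
After op 6 (out_shuffle): [6 4 3 0 9 7 2 5 1 8]
Position 5: card 7.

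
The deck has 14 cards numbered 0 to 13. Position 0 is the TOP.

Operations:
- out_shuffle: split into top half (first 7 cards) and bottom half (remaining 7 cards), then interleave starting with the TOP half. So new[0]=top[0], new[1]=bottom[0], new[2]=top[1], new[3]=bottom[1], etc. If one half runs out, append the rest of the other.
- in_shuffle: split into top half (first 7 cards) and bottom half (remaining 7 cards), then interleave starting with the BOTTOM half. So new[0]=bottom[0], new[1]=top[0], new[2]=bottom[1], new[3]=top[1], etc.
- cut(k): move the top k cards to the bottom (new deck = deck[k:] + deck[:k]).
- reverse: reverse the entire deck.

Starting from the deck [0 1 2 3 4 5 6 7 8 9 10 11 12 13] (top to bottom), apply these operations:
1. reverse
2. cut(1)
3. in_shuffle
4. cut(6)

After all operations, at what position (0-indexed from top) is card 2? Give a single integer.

Answer: 0

Derivation:
After op 1 (reverse): [13 12 11 10 9 8 7 6 5 4 3 2 1 0]
After op 2 (cut(1)): [12 11 10 9 8 7 6 5 4 3 2 1 0 13]
After op 3 (in_shuffle): [5 12 4 11 3 10 2 9 1 8 0 7 13 6]
After op 4 (cut(6)): [2 9 1 8 0 7 13 6 5 12 4 11 3 10]
Card 2 is at position 0.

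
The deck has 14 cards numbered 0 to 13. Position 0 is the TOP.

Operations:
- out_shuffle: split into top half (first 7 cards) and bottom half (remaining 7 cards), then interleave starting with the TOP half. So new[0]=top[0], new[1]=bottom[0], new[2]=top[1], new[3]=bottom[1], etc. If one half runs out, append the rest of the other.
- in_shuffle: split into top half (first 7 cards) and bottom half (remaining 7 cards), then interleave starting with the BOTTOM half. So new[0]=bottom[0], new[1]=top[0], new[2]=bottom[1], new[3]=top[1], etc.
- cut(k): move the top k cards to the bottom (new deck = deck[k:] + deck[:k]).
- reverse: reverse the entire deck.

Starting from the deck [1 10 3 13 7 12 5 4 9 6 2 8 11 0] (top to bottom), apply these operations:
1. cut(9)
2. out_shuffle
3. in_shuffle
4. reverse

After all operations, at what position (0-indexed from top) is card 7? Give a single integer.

After op 1 (cut(9)): [6 2 8 11 0 1 10 3 13 7 12 5 4 9]
After op 2 (out_shuffle): [6 3 2 13 8 7 11 12 0 5 1 4 10 9]
After op 3 (in_shuffle): [12 6 0 3 5 2 1 13 4 8 10 7 9 11]
After op 4 (reverse): [11 9 7 10 8 4 13 1 2 5 3 0 6 12]
Card 7 is at position 2.

Answer: 2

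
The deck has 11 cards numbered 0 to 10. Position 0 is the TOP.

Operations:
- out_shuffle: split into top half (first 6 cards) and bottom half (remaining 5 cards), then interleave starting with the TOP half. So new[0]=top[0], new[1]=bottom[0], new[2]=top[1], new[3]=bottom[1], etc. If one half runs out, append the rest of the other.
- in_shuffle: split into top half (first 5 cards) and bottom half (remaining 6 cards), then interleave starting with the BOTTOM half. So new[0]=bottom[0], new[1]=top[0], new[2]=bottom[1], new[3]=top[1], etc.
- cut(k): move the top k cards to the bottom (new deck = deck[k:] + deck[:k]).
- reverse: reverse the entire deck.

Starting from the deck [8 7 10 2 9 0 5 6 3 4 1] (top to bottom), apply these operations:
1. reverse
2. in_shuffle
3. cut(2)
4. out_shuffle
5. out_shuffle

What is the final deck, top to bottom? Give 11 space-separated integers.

Answer: 9 3 7 0 4 10 5 1 2 6 8

Derivation:
After op 1 (reverse): [1 4 3 6 5 0 9 2 10 7 8]
After op 2 (in_shuffle): [0 1 9 4 2 3 10 6 7 5 8]
After op 3 (cut(2)): [9 4 2 3 10 6 7 5 8 0 1]
After op 4 (out_shuffle): [9 7 4 5 2 8 3 0 10 1 6]
After op 5 (out_shuffle): [9 3 7 0 4 10 5 1 2 6 8]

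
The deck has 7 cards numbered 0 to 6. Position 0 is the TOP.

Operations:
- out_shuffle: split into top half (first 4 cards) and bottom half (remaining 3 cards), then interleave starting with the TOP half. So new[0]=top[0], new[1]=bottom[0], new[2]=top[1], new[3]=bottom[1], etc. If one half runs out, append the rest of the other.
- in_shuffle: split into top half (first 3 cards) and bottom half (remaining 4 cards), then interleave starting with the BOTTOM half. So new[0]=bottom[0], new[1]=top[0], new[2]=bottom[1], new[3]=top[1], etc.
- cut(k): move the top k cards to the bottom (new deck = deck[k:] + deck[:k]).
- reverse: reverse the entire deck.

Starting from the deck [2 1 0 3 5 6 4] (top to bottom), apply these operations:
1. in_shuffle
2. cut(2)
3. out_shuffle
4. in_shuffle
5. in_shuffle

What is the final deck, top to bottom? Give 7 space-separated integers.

Answer: 4 3 2 5 1 6 0

Derivation:
After op 1 (in_shuffle): [3 2 5 1 6 0 4]
After op 2 (cut(2)): [5 1 6 0 4 3 2]
After op 3 (out_shuffle): [5 4 1 3 6 2 0]
After op 4 (in_shuffle): [3 5 6 4 2 1 0]
After op 5 (in_shuffle): [4 3 2 5 1 6 0]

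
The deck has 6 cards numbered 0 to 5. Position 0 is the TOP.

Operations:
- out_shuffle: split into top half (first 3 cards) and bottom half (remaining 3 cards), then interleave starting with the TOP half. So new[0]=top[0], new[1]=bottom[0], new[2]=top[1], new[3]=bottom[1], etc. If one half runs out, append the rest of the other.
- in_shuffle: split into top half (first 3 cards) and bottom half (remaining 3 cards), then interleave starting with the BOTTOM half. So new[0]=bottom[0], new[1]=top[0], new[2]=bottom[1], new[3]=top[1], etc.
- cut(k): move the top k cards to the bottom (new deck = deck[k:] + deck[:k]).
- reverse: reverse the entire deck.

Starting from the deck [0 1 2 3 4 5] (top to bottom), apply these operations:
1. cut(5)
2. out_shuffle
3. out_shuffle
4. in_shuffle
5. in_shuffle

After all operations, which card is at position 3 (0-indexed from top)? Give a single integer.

After op 1 (cut(5)): [5 0 1 2 3 4]
After op 2 (out_shuffle): [5 2 0 3 1 4]
After op 3 (out_shuffle): [5 3 2 1 0 4]
After op 4 (in_shuffle): [1 5 0 3 4 2]
After op 5 (in_shuffle): [3 1 4 5 2 0]
Position 3: card 5.

Answer: 5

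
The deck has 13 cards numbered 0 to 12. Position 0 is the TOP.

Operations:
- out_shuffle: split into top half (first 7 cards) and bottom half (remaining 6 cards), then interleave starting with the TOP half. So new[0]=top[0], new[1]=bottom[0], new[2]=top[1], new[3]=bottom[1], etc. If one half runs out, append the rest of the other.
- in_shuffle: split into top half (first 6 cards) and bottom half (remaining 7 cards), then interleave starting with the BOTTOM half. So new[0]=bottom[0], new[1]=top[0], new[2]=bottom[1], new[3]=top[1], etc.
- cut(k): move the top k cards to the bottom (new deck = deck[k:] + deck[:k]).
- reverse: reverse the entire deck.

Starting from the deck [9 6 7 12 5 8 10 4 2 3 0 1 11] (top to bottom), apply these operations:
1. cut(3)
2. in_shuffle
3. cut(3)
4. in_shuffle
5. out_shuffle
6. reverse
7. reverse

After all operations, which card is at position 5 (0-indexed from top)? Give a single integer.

Answer: 10

Derivation:
After op 1 (cut(3)): [12 5 8 10 4 2 3 0 1 11 9 6 7]
After op 2 (in_shuffle): [3 12 0 5 1 8 11 10 9 4 6 2 7]
After op 3 (cut(3)): [5 1 8 11 10 9 4 6 2 7 3 12 0]
After op 4 (in_shuffle): [4 5 6 1 2 8 7 11 3 10 12 9 0]
After op 5 (out_shuffle): [4 11 5 3 6 10 1 12 2 9 8 0 7]
After op 6 (reverse): [7 0 8 9 2 12 1 10 6 3 5 11 4]
After op 7 (reverse): [4 11 5 3 6 10 1 12 2 9 8 0 7]
Position 5: card 10.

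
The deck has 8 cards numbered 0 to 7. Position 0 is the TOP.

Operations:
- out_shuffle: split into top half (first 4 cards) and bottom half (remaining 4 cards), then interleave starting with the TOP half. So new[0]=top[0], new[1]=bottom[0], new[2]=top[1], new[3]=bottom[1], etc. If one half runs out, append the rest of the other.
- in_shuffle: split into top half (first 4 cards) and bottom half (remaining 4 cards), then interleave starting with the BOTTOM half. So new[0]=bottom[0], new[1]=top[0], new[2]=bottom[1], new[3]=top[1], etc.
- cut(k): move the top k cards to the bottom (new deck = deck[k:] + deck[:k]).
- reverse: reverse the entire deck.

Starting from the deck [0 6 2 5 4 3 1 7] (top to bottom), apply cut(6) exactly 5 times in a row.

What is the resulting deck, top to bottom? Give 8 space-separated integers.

After op 1 (cut(6)): [1 7 0 6 2 5 4 3]
After op 2 (cut(6)): [4 3 1 7 0 6 2 5]
After op 3 (cut(6)): [2 5 4 3 1 7 0 6]
After op 4 (cut(6)): [0 6 2 5 4 3 1 7]
After op 5 (cut(6)): [1 7 0 6 2 5 4 3]

Answer: 1 7 0 6 2 5 4 3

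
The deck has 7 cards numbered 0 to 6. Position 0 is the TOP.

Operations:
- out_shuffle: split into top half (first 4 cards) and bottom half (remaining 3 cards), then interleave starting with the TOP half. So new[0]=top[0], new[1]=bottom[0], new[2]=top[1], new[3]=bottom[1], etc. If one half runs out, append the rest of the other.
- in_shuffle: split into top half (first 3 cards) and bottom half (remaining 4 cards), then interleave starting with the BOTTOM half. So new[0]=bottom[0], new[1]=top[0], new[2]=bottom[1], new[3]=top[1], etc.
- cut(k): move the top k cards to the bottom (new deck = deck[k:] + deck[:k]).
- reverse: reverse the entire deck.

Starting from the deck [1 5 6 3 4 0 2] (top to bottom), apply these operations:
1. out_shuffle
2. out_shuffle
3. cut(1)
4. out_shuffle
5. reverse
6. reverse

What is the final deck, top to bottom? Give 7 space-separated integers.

After op 1 (out_shuffle): [1 4 5 0 6 2 3]
After op 2 (out_shuffle): [1 6 4 2 5 3 0]
After op 3 (cut(1)): [6 4 2 5 3 0 1]
After op 4 (out_shuffle): [6 3 4 0 2 1 5]
After op 5 (reverse): [5 1 2 0 4 3 6]
After op 6 (reverse): [6 3 4 0 2 1 5]

Answer: 6 3 4 0 2 1 5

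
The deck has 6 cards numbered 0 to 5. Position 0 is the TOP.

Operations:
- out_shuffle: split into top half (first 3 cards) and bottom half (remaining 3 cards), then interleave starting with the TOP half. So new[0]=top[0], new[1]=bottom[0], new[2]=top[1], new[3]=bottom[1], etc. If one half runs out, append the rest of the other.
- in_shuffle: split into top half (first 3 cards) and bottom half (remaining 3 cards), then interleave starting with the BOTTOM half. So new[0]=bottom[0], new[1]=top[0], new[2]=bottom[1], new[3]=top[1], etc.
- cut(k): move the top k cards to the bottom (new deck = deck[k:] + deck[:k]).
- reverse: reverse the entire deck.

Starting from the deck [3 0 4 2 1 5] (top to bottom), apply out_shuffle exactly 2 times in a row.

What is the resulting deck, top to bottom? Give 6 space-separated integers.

After op 1 (out_shuffle): [3 2 0 1 4 5]
After op 2 (out_shuffle): [3 1 2 4 0 5]

Answer: 3 1 2 4 0 5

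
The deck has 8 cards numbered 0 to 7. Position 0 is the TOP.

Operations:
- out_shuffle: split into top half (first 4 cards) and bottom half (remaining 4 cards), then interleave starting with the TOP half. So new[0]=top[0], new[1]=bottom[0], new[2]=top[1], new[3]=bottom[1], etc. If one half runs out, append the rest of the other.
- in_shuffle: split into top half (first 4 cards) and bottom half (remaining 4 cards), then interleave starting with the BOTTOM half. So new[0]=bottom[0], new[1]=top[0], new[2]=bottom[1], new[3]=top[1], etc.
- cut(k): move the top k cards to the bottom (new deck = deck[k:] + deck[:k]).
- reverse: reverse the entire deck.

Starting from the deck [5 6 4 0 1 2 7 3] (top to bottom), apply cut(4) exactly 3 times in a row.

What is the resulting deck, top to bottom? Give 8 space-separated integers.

After op 1 (cut(4)): [1 2 7 3 5 6 4 0]
After op 2 (cut(4)): [5 6 4 0 1 2 7 3]
After op 3 (cut(4)): [1 2 7 3 5 6 4 0]

Answer: 1 2 7 3 5 6 4 0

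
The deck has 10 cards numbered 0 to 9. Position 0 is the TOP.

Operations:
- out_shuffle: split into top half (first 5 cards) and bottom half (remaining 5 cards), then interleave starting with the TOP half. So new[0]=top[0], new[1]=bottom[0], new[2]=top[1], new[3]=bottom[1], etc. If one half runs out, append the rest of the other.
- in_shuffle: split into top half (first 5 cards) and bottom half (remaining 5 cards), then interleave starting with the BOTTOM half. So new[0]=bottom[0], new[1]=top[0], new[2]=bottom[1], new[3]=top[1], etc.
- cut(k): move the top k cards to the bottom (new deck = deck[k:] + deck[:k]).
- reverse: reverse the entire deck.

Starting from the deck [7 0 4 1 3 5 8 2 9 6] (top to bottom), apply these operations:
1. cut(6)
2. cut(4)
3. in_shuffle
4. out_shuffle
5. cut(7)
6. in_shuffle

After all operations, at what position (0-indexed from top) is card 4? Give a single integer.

Answer: 9

Derivation:
After op 1 (cut(6)): [8 2 9 6 7 0 4 1 3 5]
After op 2 (cut(4)): [7 0 4 1 3 5 8 2 9 6]
After op 3 (in_shuffle): [5 7 8 0 2 4 9 1 6 3]
After op 4 (out_shuffle): [5 4 7 9 8 1 0 6 2 3]
After op 5 (cut(7)): [6 2 3 5 4 7 9 8 1 0]
After op 6 (in_shuffle): [7 6 9 2 8 3 1 5 0 4]
Card 4 is at position 9.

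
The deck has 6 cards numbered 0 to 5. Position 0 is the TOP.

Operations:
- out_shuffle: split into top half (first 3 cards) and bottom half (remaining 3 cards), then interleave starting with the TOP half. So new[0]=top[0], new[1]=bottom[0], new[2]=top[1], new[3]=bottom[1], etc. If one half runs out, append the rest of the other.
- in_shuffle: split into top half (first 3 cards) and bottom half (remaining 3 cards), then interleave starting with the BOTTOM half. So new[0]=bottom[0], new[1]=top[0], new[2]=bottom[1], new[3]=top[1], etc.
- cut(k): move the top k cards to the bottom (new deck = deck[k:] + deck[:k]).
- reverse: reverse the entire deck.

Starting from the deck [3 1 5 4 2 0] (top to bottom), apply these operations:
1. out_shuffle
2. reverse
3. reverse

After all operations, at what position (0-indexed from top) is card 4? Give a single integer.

Answer: 1

Derivation:
After op 1 (out_shuffle): [3 4 1 2 5 0]
After op 2 (reverse): [0 5 2 1 4 3]
After op 3 (reverse): [3 4 1 2 5 0]
Card 4 is at position 1.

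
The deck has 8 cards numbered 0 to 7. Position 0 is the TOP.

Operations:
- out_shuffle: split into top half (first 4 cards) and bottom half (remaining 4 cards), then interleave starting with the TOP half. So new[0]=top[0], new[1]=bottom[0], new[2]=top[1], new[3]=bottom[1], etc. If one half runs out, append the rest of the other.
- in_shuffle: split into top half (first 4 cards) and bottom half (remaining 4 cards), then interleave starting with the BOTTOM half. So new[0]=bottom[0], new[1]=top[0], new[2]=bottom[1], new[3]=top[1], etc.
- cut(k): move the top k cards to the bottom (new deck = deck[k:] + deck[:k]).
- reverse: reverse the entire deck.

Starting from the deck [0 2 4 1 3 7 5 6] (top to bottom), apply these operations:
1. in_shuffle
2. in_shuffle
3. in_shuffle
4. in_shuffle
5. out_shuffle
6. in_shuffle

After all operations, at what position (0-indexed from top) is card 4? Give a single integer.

After op 1 (in_shuffle): [3 0 7 2 5 4 6 1]
After op 2 (in_shuffle): [5 3 4 0 6 7 1 2]
After op 3 (in_shuffle): [6 5 7 3 1 4 2 0]
After op 4 (in_shuffle): [1 6 4 5 2 7 0 3]
After op 5 (out_shuffle): [1 2 6 7 4 0 5 3]
After op 6 (in_shuffle): [4 1 0 2 5 6 3 7]
Card 4 is at position 0.

Answer: 0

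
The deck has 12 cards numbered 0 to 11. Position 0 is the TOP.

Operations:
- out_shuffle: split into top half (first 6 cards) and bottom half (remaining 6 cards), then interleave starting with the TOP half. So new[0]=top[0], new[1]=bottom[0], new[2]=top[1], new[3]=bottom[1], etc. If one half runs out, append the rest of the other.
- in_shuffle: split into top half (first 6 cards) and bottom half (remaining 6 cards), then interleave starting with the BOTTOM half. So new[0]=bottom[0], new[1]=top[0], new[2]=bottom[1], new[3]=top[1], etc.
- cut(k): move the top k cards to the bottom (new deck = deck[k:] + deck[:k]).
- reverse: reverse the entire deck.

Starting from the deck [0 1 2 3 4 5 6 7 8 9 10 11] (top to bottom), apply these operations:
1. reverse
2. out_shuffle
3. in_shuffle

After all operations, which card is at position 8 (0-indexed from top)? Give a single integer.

After op 1 (reverse): [11 10 9 8 7 6 5 4 3 2 1 0]
After op 2 (out_shuffle): [11 5 10 4 9 3 8 2 7 1 6 0]
After op 3 (in_shuffle): [8 11 2 5 7 10 1 4 6 9 0 3]
Position 8: card 6.

Answer: 6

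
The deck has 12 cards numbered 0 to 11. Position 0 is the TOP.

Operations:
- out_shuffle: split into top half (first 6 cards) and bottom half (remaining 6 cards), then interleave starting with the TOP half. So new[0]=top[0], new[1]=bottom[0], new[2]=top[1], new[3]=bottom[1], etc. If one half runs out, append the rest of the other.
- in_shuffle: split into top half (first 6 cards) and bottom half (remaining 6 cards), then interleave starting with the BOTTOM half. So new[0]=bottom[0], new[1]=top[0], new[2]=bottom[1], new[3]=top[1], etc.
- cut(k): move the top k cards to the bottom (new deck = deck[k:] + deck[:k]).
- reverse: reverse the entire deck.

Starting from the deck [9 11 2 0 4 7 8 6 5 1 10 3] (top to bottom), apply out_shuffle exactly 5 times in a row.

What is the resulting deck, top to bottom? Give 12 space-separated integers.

After op 1 (out_shuffle): [9 8 11 6 2 5 0 1 4 10 7 3]
After op 2 (out_shuffle): [9 0 8 1 11 4 6 10 2 7 5 3]
After op 3 (out_shuffle): [9 6 0 10 8 2 1 7 11 5 4 3]
After op 4 (out_shuffle): [9 1 6 7 0 11 10 5 8 4 2 3]
After op 5 (out_shuffle): [9 10 1 5 6 8 7 4 0 2 11 3]

Answer: 9 10 1 5 6 8 7 4 0 2 11 3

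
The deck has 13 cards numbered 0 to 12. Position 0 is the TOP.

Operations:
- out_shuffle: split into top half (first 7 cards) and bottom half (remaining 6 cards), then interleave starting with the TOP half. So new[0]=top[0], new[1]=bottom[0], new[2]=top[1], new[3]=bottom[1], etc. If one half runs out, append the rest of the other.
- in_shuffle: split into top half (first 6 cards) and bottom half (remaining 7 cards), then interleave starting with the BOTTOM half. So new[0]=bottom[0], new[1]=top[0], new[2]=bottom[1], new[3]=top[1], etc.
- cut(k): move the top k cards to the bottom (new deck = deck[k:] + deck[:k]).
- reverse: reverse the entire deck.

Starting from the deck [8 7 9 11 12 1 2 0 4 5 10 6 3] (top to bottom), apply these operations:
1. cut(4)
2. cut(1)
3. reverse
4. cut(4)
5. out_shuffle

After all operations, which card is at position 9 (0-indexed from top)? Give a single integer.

Answer: 9

Derivation:
After op 1 (cut(4)): [12 1 2 0 4 5 10 6 3 8 7 9 11]
After op 2 (cut(1)): [1 2 0 4 5 10 6 3 8 7 9 11 12]
After op 3 (reverse): [12 11 9 7 8 3 6 10 5 4 0 2 1]
After op 4 (cut(4)): [8 3 6 10 5 4 0 2 1 12 11 9 7]
After op 5 (out_shuffle): [8 2 3 1 6 12 10 11 5 9 4 7 0]
Position 9: card 9.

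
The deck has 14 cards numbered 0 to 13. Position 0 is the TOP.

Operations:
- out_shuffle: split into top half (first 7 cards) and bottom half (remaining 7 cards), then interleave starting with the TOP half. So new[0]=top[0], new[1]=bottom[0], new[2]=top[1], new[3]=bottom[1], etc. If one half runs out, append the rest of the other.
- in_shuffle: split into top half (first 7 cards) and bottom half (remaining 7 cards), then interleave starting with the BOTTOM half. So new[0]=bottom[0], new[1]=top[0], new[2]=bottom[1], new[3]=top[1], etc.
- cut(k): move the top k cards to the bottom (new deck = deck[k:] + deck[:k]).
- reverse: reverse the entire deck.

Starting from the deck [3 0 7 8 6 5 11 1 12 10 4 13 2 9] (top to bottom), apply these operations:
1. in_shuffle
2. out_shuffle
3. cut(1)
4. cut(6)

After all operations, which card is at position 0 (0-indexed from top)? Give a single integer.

After op 1 (in_shuffle): [1 3 12 0 10 7 4 8 13 6 2 5 9 11]
After op 2 (out_shuffle): [1 8 3 13 12 6 0 2 10 5 7 9 4 11]
After op 3 (cut(1)): [8 3 13 12 6 0 2 10 5 7 9 4 11 1]
After op 4 (cut(6)): [2 10 5 7 9 4 11 1 8 3 13 12 6 0]
Position 0: card 2.

Answer: 2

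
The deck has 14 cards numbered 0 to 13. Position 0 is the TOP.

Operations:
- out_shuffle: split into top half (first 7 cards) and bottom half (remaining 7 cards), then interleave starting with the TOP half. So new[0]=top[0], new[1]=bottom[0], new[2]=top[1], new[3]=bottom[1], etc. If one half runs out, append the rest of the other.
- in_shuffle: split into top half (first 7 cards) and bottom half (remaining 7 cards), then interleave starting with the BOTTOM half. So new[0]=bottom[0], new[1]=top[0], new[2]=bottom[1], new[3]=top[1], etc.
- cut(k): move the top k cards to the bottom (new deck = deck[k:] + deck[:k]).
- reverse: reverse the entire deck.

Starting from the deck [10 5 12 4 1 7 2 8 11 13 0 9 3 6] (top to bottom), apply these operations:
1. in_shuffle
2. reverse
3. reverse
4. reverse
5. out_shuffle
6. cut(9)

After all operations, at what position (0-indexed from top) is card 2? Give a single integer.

After op 1 (in_shuffle): [8 10 11 5 13 12 0 4 9 1 3 7 6 2]
After op 2 (reverse): [2 6 7 3 1 9 4 0 12 13 5 11 10 8]
After op 3 (reverse): [8 10 11 5 13 12 0 4 9 1 3 7 6 2]
After op 4 (reverse): [2 6 7 3 1 9 4 0 12 13 5 11 10 8]
After op 5 (out_shuffle): [2 0 6 12 7 13 3 5 1 11 9 10 4 8]
After op 6 (cut(9)): [11 9 10 4 8 2 0 6 12 7 13 3 5 1]
Card 2 is at position 5.

Answer: 5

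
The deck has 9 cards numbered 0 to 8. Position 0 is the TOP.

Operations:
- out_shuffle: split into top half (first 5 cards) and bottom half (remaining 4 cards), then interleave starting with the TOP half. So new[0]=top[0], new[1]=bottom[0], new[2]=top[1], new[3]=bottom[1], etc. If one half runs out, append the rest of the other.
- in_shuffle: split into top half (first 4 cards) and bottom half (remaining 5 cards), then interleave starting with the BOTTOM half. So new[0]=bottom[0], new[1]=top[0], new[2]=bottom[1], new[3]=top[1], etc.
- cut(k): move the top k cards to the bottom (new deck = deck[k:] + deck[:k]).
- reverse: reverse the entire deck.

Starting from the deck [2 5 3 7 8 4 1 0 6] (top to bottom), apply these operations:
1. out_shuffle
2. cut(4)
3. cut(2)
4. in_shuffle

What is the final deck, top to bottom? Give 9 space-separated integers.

Answer: 4 7 5 6 1 8 3 2 0

Derivation:
After op 1 (out_shuffle): [2 4 5 1 3 0 7 6 8]
After op 2 (cut(4)): [3 0 7 6 8 2 4 5 1]
After op 3 (cut(2)): [7 6 8 2 4 5 1 3 0]
After op 4 (in_shuffle): [4 7 5 6 1 8 3 2 0]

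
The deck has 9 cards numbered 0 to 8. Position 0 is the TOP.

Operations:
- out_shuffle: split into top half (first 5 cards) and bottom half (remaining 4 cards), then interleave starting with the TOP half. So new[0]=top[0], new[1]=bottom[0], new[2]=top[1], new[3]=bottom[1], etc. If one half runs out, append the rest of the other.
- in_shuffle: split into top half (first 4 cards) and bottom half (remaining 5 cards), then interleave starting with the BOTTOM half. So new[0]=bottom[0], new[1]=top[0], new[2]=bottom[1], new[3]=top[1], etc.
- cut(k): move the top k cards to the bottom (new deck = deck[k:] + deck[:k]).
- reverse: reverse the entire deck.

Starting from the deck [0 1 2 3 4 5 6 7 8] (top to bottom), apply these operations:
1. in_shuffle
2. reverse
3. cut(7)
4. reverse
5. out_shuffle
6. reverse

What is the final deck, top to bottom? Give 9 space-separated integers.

Answer: 7 0 2 4 6 8 1 3 5

Derivation:
After op 1 (in_shuffle): [4 0 5 1 6 2 7 3 8]
After op 2 (reverse): [8 3 7 2 6 1 5 0 4]
After op 3 (cut(7)): [0 4 8 3 7 2 6 1 5]
After op 4 (reverse): [5 1 6 2 7 3 8 4 0]
After op 5 (out_shuffle): [5 3 1 8 6 4 2 0 7]
After op 6 (reverse): [7 0 2 4 6 8 1 3 5]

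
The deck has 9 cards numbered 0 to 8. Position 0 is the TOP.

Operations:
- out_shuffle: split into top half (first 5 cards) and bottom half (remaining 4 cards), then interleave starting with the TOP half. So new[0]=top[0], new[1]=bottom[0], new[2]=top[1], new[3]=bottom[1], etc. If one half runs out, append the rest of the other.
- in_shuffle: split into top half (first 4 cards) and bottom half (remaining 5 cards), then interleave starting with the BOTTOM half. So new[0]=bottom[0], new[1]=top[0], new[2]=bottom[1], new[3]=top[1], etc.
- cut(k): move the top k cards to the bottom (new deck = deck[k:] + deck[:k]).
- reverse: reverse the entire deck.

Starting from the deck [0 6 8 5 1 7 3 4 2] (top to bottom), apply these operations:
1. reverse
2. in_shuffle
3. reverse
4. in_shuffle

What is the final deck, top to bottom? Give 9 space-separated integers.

Answer: 8 0 4 7 5 6 2 3 1

Derivation:
After op 1 (reverse): [2 4 3 7 1 5 8 6 0]
After op 2 (in_shuffle): [1 2 5 4 8 3 6 7 0]
After op 3 (reverse): [0 7 6 3 8 4 5 2 1]
After op 4 (in_shuffle): [8 0 4 7 5 6 2 3 1]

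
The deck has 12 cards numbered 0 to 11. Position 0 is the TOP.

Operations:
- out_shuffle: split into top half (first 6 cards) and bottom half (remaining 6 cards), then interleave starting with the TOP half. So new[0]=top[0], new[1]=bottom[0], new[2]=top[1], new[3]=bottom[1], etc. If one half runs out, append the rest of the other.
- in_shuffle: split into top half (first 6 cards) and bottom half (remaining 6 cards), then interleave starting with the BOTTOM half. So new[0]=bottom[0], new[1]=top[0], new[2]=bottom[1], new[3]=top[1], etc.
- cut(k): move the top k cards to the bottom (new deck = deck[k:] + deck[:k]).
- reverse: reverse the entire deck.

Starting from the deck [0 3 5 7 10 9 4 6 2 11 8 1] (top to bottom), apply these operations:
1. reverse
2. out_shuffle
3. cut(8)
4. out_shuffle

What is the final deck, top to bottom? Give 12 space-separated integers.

After op 1 (reverse): [1 8 11 2 6 4 9 10 7 5 3 0]
After op 2 (out_shuffle): [1 9 8 10 11 7 2 5 6 3 4 0]
After op 3 (cut(8)): [6 3 4 0 1 9 8 10 11 7 2 5]
After op 4 (out_shuffle): [6 8 3 10 4 11 0 7 1 2 9 5]

Answer: 6 8 3 10 4 11 0 7 1 2 9 5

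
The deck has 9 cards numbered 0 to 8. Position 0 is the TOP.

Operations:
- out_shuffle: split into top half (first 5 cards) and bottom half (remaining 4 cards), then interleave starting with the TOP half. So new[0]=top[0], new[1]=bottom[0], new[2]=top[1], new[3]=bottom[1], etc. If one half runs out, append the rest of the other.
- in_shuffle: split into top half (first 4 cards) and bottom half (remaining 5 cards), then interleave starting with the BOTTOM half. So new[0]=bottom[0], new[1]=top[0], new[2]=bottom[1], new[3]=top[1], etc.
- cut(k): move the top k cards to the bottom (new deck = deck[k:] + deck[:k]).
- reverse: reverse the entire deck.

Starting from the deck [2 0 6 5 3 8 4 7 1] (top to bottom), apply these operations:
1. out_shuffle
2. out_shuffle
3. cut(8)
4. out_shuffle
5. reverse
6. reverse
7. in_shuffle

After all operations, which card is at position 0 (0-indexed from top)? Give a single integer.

After op 1 (out_shuffle): [2 8 0 4 6 7 5 1 3]
After op 2 (out_shuffle): [2 7 8 5 0 1 4 3 6]
After op 3 (cut(8)): [6 2 7 8 5 0 1 4 3]
After op 4 (out_shuffle): [6 0 2 1 7 4 8 3 5]
After op 5 (reverse): [5 3 8 4 7 1 2 0 6]
After op 6 (reverse): [6 0 2 1 7 4 8 3 5]
After op 7 (in_shuffle): [7 6 4 0 8 2 3 1 5]
Position 0: card 7.

Answer: 7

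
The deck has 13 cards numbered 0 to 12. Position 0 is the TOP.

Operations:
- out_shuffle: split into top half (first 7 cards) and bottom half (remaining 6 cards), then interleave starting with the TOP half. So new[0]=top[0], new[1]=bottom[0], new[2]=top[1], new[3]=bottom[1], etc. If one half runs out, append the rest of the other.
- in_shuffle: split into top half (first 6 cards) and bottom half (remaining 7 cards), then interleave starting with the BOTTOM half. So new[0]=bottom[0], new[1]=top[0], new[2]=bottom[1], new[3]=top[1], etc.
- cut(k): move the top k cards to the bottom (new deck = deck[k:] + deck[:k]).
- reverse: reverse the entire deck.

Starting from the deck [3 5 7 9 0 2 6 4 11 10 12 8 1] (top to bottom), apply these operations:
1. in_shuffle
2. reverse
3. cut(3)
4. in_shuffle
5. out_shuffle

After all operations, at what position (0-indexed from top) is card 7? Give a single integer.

Answer: 5

Derivation:
After op 1 (in_shuffle): [6 3 4 5 11 7 10 9 12 0 8 2 1]
After op 2 (reverse): [1 2 8 0 12 9 10 7 11 5 4 3 6]
After op 3 (cut(3)): [0 12 9 10 7 11 5 4 3 6 1 2 8]
After op 4 (in_shuffle): [5 0 4 12 3 9 6 10 1 7 2 11 8]
After op 5 (out_shuffle): [5 10 0 1 4 7 12 2 3 11 9 8 6]
Card 7 is at position 5.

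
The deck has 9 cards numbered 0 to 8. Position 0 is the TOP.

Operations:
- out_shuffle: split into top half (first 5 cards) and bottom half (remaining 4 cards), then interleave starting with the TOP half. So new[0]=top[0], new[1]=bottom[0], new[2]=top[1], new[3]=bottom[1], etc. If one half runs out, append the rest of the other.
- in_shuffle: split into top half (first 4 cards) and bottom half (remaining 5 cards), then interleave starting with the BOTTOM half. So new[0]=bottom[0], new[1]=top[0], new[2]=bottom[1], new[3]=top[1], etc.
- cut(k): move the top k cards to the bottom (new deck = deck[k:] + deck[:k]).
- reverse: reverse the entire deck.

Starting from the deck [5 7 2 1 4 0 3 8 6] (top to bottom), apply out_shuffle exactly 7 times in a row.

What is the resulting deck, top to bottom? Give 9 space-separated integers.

Answer: 5 0 7 3 2 8 1 6 4

Derivation:
After op 1 (out_shuffle): [5 0 7 3 2 8 1 6 4]
After op 2 (out_shuffle): [5 8 0 1 7 6 3 4 2]
After op 3 (out_shuffle): [5 6 8 3 0 4 1 2 7]
After op 4 (out_shuffle): [5 4 6 1 8 2 3 7 0]
After op 5 (out_shuffle): [5 2 4 3 6 7 1 0 8]
After op 6 (out_shuffle): [5 7 2 1 4 0 3 8 6]
After op 7 (out_shuffle): [5 0 7 3 2 8 1 6 4]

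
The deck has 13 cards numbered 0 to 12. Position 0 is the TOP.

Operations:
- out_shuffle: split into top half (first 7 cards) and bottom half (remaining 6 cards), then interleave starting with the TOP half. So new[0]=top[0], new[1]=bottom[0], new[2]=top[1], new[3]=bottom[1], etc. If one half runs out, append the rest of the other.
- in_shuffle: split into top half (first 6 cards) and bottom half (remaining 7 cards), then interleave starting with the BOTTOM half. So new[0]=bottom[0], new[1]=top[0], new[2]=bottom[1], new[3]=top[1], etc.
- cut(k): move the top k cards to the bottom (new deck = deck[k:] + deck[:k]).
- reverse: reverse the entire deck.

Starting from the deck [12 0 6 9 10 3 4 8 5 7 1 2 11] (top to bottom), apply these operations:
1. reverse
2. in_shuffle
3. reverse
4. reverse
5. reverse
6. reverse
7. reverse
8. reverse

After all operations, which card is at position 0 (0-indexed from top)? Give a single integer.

Answer: 4

Derivation:
After op 1 (reverse): [11 2 1 7 5 8 4 3 10 9 6 0 12]
After op 2 (in_shuffle): [4 11 3 2 10 1 9 7 6 5 0 8 12]
After op 3 (reverse): [12 8 0 5 6 7 9 1 10 2 3 11 4]
After op 4 (reverse): [4 11 3 2 10 1 9 7 6 5 0 8 12]
After op 5 (reverse): [12 8 0 5 6 7 9 1 10 2 3 11 4]
After op 6 (reverse): [4 11 3 2 10 1 9 7 6 5 0 8 12]
After op 7 (reverse): [12 8 0 5 6 7 9 1 10 2 3 11 4]
After op 8 (reverse): [4 11 3 2 10 1 9 7 6 5 0 8 12]
Position 0: card 4.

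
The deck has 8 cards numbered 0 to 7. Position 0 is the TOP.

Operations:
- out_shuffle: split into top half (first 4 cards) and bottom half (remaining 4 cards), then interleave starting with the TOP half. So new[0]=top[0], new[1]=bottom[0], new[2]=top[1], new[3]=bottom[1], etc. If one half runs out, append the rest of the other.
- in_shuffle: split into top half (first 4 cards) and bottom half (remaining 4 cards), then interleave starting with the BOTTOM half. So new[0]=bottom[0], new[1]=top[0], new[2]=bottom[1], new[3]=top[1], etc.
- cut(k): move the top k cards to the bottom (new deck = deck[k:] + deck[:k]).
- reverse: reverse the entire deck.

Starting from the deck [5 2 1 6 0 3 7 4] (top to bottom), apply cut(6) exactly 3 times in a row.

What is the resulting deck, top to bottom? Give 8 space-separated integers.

After op 1 (cut(6)): [7 4 5 2 1 6 0 3]
After op 2 (cut(6)): [0 3 7 4 5 2 1 6]
After op 3 (cut(6)): [1 6 0 3 7 4 5 2]

Answer: 1 6 0 3 7 4 5 2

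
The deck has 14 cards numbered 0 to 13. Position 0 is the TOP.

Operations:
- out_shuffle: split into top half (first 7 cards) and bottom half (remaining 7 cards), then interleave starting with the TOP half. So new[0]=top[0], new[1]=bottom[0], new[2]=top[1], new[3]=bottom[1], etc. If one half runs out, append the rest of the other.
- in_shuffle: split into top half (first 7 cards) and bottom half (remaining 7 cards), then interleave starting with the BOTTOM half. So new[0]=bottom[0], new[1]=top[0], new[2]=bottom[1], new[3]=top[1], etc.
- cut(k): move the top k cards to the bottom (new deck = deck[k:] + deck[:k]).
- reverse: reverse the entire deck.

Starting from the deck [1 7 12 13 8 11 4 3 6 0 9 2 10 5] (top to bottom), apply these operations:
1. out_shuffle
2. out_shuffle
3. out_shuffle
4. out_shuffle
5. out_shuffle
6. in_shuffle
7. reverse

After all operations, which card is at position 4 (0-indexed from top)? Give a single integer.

After op 1 (out_shuffle): [1 3 7 6 12 0 13 9 8 2 11 10 4 5]
After op 2 (out_shuffle): [1 9 3 8 7 2 6 11 12 10 0 4 13 5]
After op 3 (out_shuffle): [1 11 9 12 3 10 8 0 7 4 2 13 6 5]
After op 4 (out_shuffle): [1 0 11 7 9 4 12 2 3 13 10 6 8 5]
After op 5 (out_shuffle): [1 2 0 3 11 13 7 10 9 6 4 8 12 5]
After op 6 (in_shuffle): [10 1 9 2 6 0 4 3 8 11 12 13 5 7]
After op 7 (reverse): [7 5 13 12 11 8 3 4 0 6 2 9 1 10]
Position 4: card 11.

Answer: 11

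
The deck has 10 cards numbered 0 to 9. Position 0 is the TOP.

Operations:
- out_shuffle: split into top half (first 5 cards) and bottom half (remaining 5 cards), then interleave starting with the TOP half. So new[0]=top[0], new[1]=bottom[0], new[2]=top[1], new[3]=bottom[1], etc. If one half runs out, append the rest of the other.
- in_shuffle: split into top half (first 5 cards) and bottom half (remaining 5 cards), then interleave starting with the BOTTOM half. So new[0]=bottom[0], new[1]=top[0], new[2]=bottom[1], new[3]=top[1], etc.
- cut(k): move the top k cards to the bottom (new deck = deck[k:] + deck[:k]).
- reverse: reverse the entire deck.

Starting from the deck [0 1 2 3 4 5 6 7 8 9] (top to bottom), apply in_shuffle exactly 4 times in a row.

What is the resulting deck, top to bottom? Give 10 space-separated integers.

After op 1 (in_shuffle): [5 0 6 1 7 2 8 3 9 4]
After op 2 (in_shuffle): [2 5 8 0 3 6 9 1 4 7]
After op 3 (in_shuffle): [6 2 9 5 1 8 4 0 7 3]
After op 4 (in_shuffle): [8 6 4 2 0 9 7 5 3 1]

Answer: 8 6 4 2 0 9 7 5 3 1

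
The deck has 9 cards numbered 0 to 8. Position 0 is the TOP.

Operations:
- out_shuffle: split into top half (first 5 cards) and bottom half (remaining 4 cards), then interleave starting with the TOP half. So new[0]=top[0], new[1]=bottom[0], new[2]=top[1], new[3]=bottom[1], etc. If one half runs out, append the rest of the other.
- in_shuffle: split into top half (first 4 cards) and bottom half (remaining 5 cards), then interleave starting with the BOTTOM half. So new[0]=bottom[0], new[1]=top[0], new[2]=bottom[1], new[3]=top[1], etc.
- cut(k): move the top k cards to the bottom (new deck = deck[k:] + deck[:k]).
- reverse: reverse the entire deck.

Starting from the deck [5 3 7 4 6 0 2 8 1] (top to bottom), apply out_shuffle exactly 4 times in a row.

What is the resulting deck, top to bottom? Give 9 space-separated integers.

Answer: 5 6 1 4 8 7 2 3 0

Derivation:
After op 1 (out_shuffle): [5 0 3 2 7 8 4 1 6]
After op 2 (out_shuffle): [5 8 0 4 3 1 2 6 7]
After op 3 (out_shuffle): [5 1 8 2 0 6 4 7 3]
After op 4 (out_shuffle): [5 6 1 4 8 7 2 3 0]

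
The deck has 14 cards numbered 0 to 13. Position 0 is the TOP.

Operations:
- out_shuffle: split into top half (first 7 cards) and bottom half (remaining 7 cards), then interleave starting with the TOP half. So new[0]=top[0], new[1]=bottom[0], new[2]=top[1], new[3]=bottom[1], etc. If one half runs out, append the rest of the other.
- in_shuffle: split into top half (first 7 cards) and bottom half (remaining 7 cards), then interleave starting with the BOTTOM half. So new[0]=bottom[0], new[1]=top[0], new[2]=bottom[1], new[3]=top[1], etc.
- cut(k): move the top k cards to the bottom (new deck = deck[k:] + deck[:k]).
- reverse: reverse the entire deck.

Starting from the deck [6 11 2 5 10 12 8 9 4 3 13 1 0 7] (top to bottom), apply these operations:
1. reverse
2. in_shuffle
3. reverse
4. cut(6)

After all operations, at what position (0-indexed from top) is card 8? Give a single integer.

After op 1 (reverse): [7 0 1 13 3 4 9 8 12 10 5 2 11 6]
After op 2 (in_shuffle): [8 7 12 0 10 1 5 13 2 3 11 4 6 9]
After op 3 (reverse): [9 6 4 11 3 2 13 5 1 10 0 12 7 8]
After op 4 (cut(6)): [13 5 1 10 0 12 7 8 9 6 4 11 3 2]
Card 8 is at position 7.

Answer: 7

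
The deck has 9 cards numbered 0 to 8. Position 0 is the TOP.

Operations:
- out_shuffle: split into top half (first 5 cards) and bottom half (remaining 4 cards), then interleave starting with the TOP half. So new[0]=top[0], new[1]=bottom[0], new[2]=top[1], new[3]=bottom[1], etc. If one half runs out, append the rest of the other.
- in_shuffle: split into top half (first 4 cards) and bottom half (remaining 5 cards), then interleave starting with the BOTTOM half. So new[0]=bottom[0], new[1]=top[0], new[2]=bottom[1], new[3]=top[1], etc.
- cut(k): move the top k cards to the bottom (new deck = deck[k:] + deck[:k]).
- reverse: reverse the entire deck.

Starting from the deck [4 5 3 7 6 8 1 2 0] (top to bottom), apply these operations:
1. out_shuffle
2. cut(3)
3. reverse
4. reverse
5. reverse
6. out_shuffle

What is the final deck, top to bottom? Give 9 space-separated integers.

After op 1 (out_shuffle): [4 8 5 1 3 2 7 0 6]
After op 2 (cut(3)): [1 3 2 7 0 6 4 8 5]
After op 3 (reverse): [5 8 4 6 0 7 2 3 1]
After op 4 (reverse): [1 3 2 7 0 6 4 8 5]
After op 5 (reverse): [5 8 4 6 0 7 2 3 1]
After op 6 (out_shuffle): [5 7 8 2 4 3 6 1 0]

Answer: 5 7 8 2 4 3 6 1 0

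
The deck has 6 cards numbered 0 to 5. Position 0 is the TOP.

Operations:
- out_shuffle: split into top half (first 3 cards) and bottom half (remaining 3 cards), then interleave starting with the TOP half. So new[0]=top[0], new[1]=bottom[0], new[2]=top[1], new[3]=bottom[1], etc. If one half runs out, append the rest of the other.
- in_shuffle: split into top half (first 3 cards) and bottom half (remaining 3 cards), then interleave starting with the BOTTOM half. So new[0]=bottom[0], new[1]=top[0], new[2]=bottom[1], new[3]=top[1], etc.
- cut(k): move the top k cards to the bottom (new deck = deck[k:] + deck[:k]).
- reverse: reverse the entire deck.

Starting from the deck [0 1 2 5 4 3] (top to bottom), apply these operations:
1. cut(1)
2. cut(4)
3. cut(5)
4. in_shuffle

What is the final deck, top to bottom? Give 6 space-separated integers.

After op 1 (cut(1)): [1 2 5 4 3 0]
After op 2 (cut(4)): [3 0 1 2 5 4]
After op 3 (cut(5)): [4 3 0 1 2 5]
After op 4 (in_shuffle): [1 4 2 3 5 0]

Answer: 1 4 2 3 5 0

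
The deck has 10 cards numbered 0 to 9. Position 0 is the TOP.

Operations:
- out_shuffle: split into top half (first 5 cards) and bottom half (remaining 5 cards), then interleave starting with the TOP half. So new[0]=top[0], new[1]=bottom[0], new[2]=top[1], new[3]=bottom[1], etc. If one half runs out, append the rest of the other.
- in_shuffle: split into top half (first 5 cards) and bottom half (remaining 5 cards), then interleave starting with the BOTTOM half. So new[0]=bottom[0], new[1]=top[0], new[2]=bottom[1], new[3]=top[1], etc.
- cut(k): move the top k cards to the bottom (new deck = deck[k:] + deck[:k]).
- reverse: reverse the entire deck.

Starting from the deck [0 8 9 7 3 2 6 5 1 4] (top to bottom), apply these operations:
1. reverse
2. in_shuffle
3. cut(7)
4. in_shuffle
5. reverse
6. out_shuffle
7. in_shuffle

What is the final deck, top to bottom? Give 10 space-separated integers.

Answer: 1 4 5 9 6 8 2 0 7 3

Derivation:
After op 1 (reverse): [4 1 5 6 2 3 7 9 8 0]
After op 2 (in_shuffle): [3 4 7 1 9 5 8 6 0 2]
After op 3 (cut(7)): [6 0 2 3 4 7 1 9 5 8]
After op 4 (in_shuffle): [7 6 1 0 9 2 5 3 8 4]
After op 5 (reverse): [4 8 3 5 2 9 0 1 6 7]
After op 6 (out_shuffle): [4 9 8 0 3 1 5 6 2 7]
After op 7 (in_shuffle): [1 4 5 9 6 8 2 0 7 3]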